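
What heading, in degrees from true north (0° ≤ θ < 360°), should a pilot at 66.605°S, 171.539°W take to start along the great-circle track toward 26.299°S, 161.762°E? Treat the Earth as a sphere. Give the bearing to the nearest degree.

324°

Δλ = 161.762 − -171.539 = 333.301°; wrapped into (−180°, 180°]: -26.699°.
θ = atan2( sin Δλ · cos φ₂ , cos φ₁ · sin φ₂ − sin φ₁ · cos φ₂ · cos Δλ )
  = atan2(-0.40280, 0.55914) = -35.768° → normalised to [0°, 360°): 324.232°.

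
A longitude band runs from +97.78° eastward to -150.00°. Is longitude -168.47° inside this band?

Yes

Band width going east from +97.78° to -150.00°: ((-150.00 − 97.78) mod 360) = 112.22°.
Offset of -168.47° east of the west edge: ((-168.47 − 97.78) mod 360) = 93.75°.
93.75° ≤ 112.22° ⇒ inside.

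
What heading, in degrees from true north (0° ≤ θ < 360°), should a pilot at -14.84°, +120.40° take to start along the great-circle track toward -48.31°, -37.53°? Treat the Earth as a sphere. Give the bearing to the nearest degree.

Δλ = -37.53 − 120.40 = -157.93°.
θ = atan2( sin Δλ · cos φ₂ , cos φ₁ · sin φ₂ − sin φ₁ · cos φ₂ · cos Δλ )
  = atan2(-0.24990, -0.87971) = -164.141° → normalised to [0°, 360°): 195.859°.

196°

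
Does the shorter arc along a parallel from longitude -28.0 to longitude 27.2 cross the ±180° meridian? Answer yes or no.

Signed shortest Δλ = ((27.2 − -28.0 + 180) mod 360) − 180 = 55.2°.
Going east by 55.2° from -28.0° reaches +27.2° without touching 180°.

No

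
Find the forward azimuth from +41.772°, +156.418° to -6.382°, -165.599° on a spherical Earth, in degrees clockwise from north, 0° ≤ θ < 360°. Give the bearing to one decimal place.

134.7°

Δλ = -165.599 − 156.418 = -322.017°; wrapped into (−180°, 180°]: 37.983°.
θ = atan2( sin Δλ · cos φ₂ , cos φ₁ · sin φ₂ − sin φ₁ · cos φ₂ · cos Δλ )
  = atan2(0.61161, -0.60472) = 134.675° → normalised to [0°, 360°): 134.675°.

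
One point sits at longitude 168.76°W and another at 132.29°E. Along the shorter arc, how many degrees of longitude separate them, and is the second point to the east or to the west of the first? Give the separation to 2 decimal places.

58.95° west

Raw difference: 132.29 − -168.76 = 301.05°.
Normalise into (−180°, 180°]: 301.05° − 360° = -58.95°.
Negative ⇒ the second point lies to the west; separation 58.95°.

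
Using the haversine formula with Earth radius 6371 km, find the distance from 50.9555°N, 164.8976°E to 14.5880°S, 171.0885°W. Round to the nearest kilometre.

Δλ = -171.0885 − 164.8976 = -335.9861°; wrapped into (−180°, 180°]: 24.0139°.
Δφ = -14.5880 − 50.9555 = -65.5435°.
a = sin²(Δφ/2) + cos φ₁ · cos φ₂ · sin²(Δλ/2) = 0.319381.
c = 2·atan2(√a, √(1−a)) = 1.20120 rad → d = 6371·c ≈ 7652.85 km.

7653 km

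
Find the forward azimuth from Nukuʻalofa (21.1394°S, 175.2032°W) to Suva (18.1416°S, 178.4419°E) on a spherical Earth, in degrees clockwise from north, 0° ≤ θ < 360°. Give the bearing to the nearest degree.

296°

Δλ = 178.4419 − -175.2032 = 353.6451°; wrapped into (−180°, 180°]: -6.3549°.
θ = atan2( sin Δλ · cos φ₂ , cos φ₁ · sin φ₂ − sin φ₁ · cos φ₂ · cos Δλ )
  = atan2(-0.10518, 0.05019) = -64.491° → normalised to [0°, 360°): 295.509°.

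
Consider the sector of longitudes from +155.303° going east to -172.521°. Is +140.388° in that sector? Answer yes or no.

No

Band width going east from +155.303° to -172.521°: ((-172.521 − 155.303) mod 360) = 32.176°.
Offset of +140.388° east of the west edge: ((140.388 − 155.303) mod 360) = 345.085°.
345.085° > 32.176° ⇒ outside.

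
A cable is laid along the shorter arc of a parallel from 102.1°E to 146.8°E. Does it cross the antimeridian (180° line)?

No

Signed shortest Δλ = ((146.8 − 102.1 + 180) mod 360) − 180 = 44.7°.
Going east by 44.7° from +102.1° reaches +146.8° without touching 180°.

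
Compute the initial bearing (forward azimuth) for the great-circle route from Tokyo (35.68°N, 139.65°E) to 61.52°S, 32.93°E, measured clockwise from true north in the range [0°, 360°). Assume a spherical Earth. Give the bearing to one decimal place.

Δλ = 32.93 − 139.65 = -106.72°.
θ = atan2( sin Δλ · cos φ₂ , cos φ₁ · sin φ₂ − sin φ₁ · cos φ₂ · cos Δλ )
  = atan2(-0.45669, -0.63397) = -144.232° → normalised to [0°, 360°): 215.768°.

215.8°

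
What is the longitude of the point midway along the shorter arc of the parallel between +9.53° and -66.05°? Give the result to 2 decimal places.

-28.26°

Signed shortest Δλ from +9.53° to -66.05° is -75.58°.
Midpoint longitude = +9.53° + (-75.58°)/2 = +9.53° − 37.79° = -28.26°.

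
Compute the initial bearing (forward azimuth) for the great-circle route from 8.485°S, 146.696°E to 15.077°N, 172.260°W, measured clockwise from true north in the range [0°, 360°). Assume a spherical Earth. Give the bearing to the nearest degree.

60°

Δλ = -172.260 − 146.696 = -318.956°; wrapped into (−180°, 180°]: 41.044°.
θ = atan2( sin Δλ · cos φ₂ , cos φ₁ · sin φ₂ − sin φ₁ · cos φ₂ · cos Δλ )
  = atan2(0.63404, 0.36472) = 60.091° → normalised to [0°, 360°): 60.091°.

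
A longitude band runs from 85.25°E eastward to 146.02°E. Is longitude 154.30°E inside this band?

No

Band width going east from +85.25° to +146.02°: ((146.02 − 85.25) mod 360) = 60.77°.
Offset of +154.30° east of the west edge: ((154.30 − 85.25) mod 360) = 69.05°.
69.05° > 60.77° ⇒ outside.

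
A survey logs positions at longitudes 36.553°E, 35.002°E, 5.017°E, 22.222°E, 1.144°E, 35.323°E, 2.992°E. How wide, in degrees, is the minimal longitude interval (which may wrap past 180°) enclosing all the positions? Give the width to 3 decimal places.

35.409°

Sort the longitudes: +1.144°, +2.992°, +5.017°, +22.222°, +35.002°, +35.323°, +36.553°.
Eastward gaps between consecutive values (wrapping around): 1.848°, 2.025°, 17.205°, 12.780°, 0.321°, 1.230°, 324.591°.
Largest gap = 324.591° ⇒ minimal covering band is its complement: 360° − 324.591° = 35.409°.
Band runs from +1.144° eastward to +36.553°.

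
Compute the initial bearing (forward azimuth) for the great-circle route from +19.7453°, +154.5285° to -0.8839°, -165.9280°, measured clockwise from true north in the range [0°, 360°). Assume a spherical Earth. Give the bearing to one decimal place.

113.4°

Δλ = -165.9280 − 154.5285 = -320.4565°; wrapped into (−180°, 180°]: 39.5435°.
θ = atan2( sin Δλ · cos φ₂ , cos φ₁ · sin φ₂ − sin φ₁ · cos φ₂ · cos Δλ )
  = atan2(0.63659, -0.27501) = 113.365° → normalised to [0°, 360°): 113.365°.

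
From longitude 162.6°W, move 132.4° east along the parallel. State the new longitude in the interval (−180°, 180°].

30.2°W

Start at -162.6°; shift +132.4° → -30.2°.
-30.2° already lies in (−180°, 180°].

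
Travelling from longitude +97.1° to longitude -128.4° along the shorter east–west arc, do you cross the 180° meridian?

Yes

Naïve |-128.4 − 97.1| = 225.5° > 180°, so the shorter arc goes the other way round — across 180°.
Signed shortest Δλ = ((-128.4 − 97.1 + 180) mod 360) − 180 = 134.5°.
Going east by 134.5° from +97.1° passes through 180° before reaching -128.4°.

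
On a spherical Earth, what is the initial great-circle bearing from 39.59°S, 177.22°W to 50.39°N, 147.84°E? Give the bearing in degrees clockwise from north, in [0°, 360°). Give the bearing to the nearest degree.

Δλ = 147.84 − -177.22 = 325.06°; wrapped into (−180°, 180°]: -34.94°.
θ = atan2( sin Δλ · cos φ₂ , cos φ₁ · sin φ₂ − sin φ₁ · cos φ₂ · cos Δλ )
  = atan2(-0.36514, 0.92676) = -21.504° → normalised to [0°, 360°): 338.496°.

338°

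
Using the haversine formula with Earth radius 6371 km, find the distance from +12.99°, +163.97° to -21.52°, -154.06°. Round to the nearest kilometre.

5975 km

Δλ = -154.06 − 163.97 = -318.03°; wrapped into (−180°, 180°]: 41.97°.
Δφ = -21.52 − 12.99 = -34.51°.
a = sin²(Δφ/2) + cos φ₁ · cos φ₂ · sin²(Δλ/2) = 0.204245.
c = 2·atan2(√a, √(1−a)) = 0.93787 rad → d = 6371·c ≈ 5975.14 km.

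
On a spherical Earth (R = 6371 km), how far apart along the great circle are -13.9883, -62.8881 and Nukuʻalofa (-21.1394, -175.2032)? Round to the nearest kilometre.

11660 km

Δλ = -175.2032 − -62.8881 = -112.3151°.
Δφ = -21.1394 − -13.9883 = -7.1511°.
a = sin²(Δφ/2) + cos φ₁ · cos φ₂ · sin²(Δλ/2) = 0.628236.
c = 2·atan2(√a, √(1−a)) = 1.83017 rad → d = 6371·c ≈ 11659.99 km.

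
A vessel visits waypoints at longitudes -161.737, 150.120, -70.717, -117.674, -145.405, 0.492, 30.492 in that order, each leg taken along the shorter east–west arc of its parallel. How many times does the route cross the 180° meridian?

2

Leg 1: -161.737° → +150.120°, shortest Δλ = -48.143° (west) — crosses 180°.
Leg 2: +150.120° → -70.717°, shortest Δλ = 139.163° (east) — crosses 180°.
Leg 3: -70.717° → -117.674°, shortest Δλ = -46.957° (west) — does not cross 180°.
Leg 4: -117.674° → -145.405°, shortest Δλ = -27.731° (west) — does not cross 180°.
Leg 5: -145.405° → +0.492°, shortest Δλ = 145.897° (east) — does not cross 180°.
Leg 6: +0.492° → +30.492°, shortest Δλ = 30.0° (east) — does not cross 180°.
Total crossings: 2.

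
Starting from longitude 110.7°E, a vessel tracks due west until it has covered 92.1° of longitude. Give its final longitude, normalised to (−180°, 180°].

Start at +110.7°; shift −92.1° → +18.6°.
+18.6° already lies in (−180°, 180°].

18.6°E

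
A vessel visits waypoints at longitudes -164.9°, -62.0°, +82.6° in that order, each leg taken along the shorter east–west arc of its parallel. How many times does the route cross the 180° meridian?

Leg 1: -164.9° → -62.0°, shortest Δλ = 102.9° (east) — does not cross 180°.
Leg 2: -62.0° → +82.6°, shortest Δλ = 144.6° (east) — does not cross 180°.
Total crossings: 0.

0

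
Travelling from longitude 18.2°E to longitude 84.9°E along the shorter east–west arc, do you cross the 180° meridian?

Signed shortest Δλ = ((84.9 − 18.2 + 180) mod 360) − 180 = 66.7°.
Going east by 66.7° from +18.2° reaches +84.9° without touching 180°.

No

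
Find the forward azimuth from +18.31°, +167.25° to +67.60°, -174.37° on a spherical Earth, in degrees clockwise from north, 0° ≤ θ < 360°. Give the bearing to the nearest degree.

Δλ = -174.37 − 167.25 = -341.62°; wrapped into (−180°, 180°]: 18.38°.
θ = atan2( sin Δλ · cos φ₂ , cos φ₁ · sin φ₂ − sin φ₁ · cos φ₂ · cos Δλ )
  = atan2(0.12016, 0.76413) = 8.937° → normalised to [0°, 360°): 8.937°.

9°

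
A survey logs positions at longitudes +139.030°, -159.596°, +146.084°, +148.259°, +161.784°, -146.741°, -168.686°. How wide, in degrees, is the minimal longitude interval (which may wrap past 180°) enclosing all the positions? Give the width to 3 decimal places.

Sort the longitudes: -168.686°, -159.596°, -146.741°, +139.030°, +146.084°, +148.259°, +161.784°.
Eastward gaps between consecutive values (wrapping around): 9.090°, 12.855°, 285.771°, 7.054°, 2.175°, 13.525°, 29.530°.
Largest gap = 285.771° ⇒ minimal covering band is its complement: 360° − 285.771° = 74.229°.
Band runs from +139.030° eastward to -146.741°, crossing the antimeridian.

74.229°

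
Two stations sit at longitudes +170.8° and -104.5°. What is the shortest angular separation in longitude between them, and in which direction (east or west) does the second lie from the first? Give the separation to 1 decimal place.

Raw difference: -104.5 − 170.8 = -275.3°.
Normalise into (−180°, 180°]: -275.3° + 360° = 84.7°.
Positive ⇒ the second point lies to the east; separation 84.7°.

84.7° east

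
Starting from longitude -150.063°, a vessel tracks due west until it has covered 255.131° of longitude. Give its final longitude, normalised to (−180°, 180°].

-45.194°

Start at -150.063°; shift −255.131° → -405.194°.
-405.194° lies outside (−180°, 180°]; add 360° → -45.194°.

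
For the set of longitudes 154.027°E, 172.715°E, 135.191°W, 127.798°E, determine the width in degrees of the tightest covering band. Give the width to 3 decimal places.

97.011°

Sort the longitudes: -135.191°, +127.798°, +154.027°, +172.715°.
Eastward gaps between consecutive values (wrapping around): 262.989°, 26.229°, 18.688°, 52.094°.
Largest gap = 262.989° ⇒ minimal covering band is its complement: 360° − 262.989° = 97.011°.
Band runs from +127.798° eastward to -135.191°, crossing the antimeridian.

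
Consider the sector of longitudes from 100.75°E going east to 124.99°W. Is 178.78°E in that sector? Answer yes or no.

Yes

Band width going east from +100.75° to -124.99°: ((-124.99 − 100.75) mod 360) = 134.26°.
Offset of +178.78° east of the west edge: ((178.78 − 100.75) mod 360) = 78.03°.
78.03° ≤ 134.26° ⇒ inside.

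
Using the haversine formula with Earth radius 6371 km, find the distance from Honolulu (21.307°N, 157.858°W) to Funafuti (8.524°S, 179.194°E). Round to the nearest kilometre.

Δλ = 179.194 − -157.858 = 337.052°; wrapped into (−180°, 180°]: -22.948°.
Δφ = -8.524 − 21.307 = -29.831°.
a = sin²(Δφ/2) + cos φ₁ · cos φ₂ · sin²(Δλ/2) = 0.102710.
c = 2·atan2(√a, √(1−a)) = 0.65248 rad → d = 6371·c ≈ 4156.96 km.

4157 km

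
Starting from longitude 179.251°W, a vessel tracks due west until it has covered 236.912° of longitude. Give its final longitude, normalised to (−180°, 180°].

Start at -179.251°; shift −236.912° → -416.163°.
-416.163° lies outside (−180°, 180°]; add 360° → -56.163°.

56.163°W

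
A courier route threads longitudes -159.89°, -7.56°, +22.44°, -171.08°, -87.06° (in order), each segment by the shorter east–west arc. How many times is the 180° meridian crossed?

1

Leg 1: -159.89° → -7.56°, shortest Δλ = 152.33° (east) — does not cross 180°.
Leg 2: -7.56° → +22.44°, shortest Δλ = 30.0° (east) — does not cross 180°.
Leg 3: +22.44° → -171.08°, shortest Δλ = 166.48° (east) — crosses 180°.
Leg 4: -171.08° → -87.06°, shortest Δλ = 84.02° (east) — does not cross 180°.
Total crossings: 1.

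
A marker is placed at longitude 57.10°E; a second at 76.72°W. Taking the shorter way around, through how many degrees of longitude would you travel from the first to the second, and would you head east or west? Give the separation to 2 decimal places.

Raw difference: -76.72 − 57.10 = -133.82°.
Normalise into (−180°, 180°]: -133.82° stays -133.82°.
Negative ⇒ the second point lies to the west; separation 133.82°.

133.82° west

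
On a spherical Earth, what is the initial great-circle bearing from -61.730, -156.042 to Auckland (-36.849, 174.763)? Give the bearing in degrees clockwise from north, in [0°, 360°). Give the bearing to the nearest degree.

Δλ = 174.763 − -156.042 = 330.805°; wrapped into (−180°, 180°]: -29.195°.
θ = atan2( sin Δλ · cos φ₂ , cos φ₁ · sin φ₂ − sin φ₁ · cos φ₂ · cos Δλ )
  = atan2(-0.39033, 0.33120) = -49.685° → normalised to [0°, 360°): 310.315°.

310°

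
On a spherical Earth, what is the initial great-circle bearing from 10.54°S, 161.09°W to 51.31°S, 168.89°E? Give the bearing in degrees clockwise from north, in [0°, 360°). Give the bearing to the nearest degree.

Δλ = 168.89 − -161.09 = 329.98°; wrapped into (−180°, 180°]: -30.02°.
θ = atan2( sin Δλ · cos φ₂ , cos φ₁ · sin φ₂ − sin φ₁ · cos φ₂ · cos Δλ )
  = atan2(-0.31274, -0.66836) = -154.924° → normalised to [0°, 360°): 205.076°.

205°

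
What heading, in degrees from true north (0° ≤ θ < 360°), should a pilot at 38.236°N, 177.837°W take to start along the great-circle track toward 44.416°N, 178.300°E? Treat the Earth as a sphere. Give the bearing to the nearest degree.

Δλ = 178.300 − -177.837 = 356.137°; wrapped into (−180°, 180°]: -3.863°.
θ = atan2( sin Δλ · cos φ₂ , cos φ₁ · sin φ₂ − sin φ₁ · cos φ₂ · cos Δλ )
  = atan2(-0.04812, 0.10866) = -23.887° → normalised to [0°, 360°): 336.113°.

336°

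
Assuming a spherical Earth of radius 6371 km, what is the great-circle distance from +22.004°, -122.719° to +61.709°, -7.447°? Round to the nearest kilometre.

Δλ = -7.447 − -122.719 = 115.272°.
Δφ = 61.709 − 22.004 = 39.705°.
a = sin²(Δφ/2) + cos φ₁ · cos φ₂ · sin²(Δλ/2) = 0.428840.
c = 2·atan2(√a, √(1−a)) = 1.42799 rad → d = 6371·c ≈ 9097.74 km.

9098 km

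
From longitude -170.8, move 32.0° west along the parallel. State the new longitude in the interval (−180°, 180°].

+157.2°

Start at -170.8°; shift −32.0° → -202.8°.
-202.8° lies outside (−180°, 180°]; add 360° → +157.2°.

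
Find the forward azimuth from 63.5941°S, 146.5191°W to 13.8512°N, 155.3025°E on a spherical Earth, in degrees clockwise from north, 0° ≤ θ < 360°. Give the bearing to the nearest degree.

304°

Δλ = 155.3025 − -146.5191 = 301.8216°; wrapped into (−180°, 180°]: -58.1784°.
θ = atan2( sin Δλ · cos φ₂ , cos φ₁ · sin φ₂ − sin φ₁ · cos φ₂ · cos Δλ )
  = atan2(-0.82499, 0.56500) = -55.594° → normalised to [0°, 360°): 304.406°.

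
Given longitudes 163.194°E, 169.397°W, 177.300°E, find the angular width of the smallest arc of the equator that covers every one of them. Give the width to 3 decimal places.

27.409°

Sort the longitudes: -169.397°, +163.194°, +177.300°.
Eastward gaps between consecutive values (wrapping around): 332.591°, 14.106°, 13.303°.
Largest gap = 332.591° ⇒ minimal covering band is its complement: 360° − 332.591° = 27.409°.
Band runs from +163.194° eastward to -169.397°, crossing the antimeridian.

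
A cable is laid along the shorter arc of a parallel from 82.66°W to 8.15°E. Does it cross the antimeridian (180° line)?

Signed shortest Δλ = ((8.15 − -82.66 + 180) mod 360) − 180 = 90.81°.
Going east by 90.81° from -82.66° reaches +8.15° without touching 180°.

No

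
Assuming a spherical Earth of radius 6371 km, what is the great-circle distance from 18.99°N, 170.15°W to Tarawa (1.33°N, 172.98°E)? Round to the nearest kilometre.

2690 km

Δλ = 172.98 − -170.15 = 343.13°; wrapped into (−180°, 180°]: -16.87°.
Δφ = 1.33 − 18.99 = -17.66°.
a = sin²(Δφ/2) + cos φ₁ · cos φ₂ · sin²(Δλ/2) = 0.043904.
c = 2·atan2(√a, √(1−a)) = 0.42219 rad → d = 6371·c ≈ 2689.80 km.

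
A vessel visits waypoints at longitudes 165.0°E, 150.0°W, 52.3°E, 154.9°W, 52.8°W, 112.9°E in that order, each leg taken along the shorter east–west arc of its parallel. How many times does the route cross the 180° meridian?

3

Leg 1: +165.0° → -150.0°, shortest Δλ = 45.0° (east) — crosses 180°.
Leg 2: -150.0° → +52.3°, shortest Δλ = -157.7° (west) — crosses 180°.
Leg 3: +52.3° → -154.9°, shortest Δλ = 152.8° (east) — crosses 180°.
Leg 4: -154.9° → -52.8°, shortest Δλ = 102.1° (east) — does not cross 180°.
Leg 5: -52.8° → +112.9°, shortest Δλ = 165.7° (east) — does not cross 180°.
Total crossings: 3.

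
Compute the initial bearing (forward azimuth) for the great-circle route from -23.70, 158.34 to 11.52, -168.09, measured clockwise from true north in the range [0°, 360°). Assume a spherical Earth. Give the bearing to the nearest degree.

Δλ = -168.09 − 158.34 = -326.43°; wrapped into (−180°, 180°]: 33.57°.
θ = atan2( sin Δλ · cos φ₂ , cos φ₁ · sin φ₂ − sin φ₁ · cos φ₂ · cos Δλ )
  = atan2(0.54182, 0.51103) = 46.675° → normalised to [0°, 360°): 46.675°.

47°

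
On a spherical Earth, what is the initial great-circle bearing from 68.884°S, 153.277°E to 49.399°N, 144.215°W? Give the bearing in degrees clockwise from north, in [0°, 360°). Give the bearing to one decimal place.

46.2°

Δλ = -144.215 − 153.277 = -297.492°; wrapped into (−180°, 180°]: 62.508°.
θ = atan2( sin Δλ · cos φ₂ , cos φ₁ · sin φ₂ − sin φ₁ · cos φ₂ · cos Δλ )
  = atan2(0.57730, 0.55378) = 46.191° → normalised to [0°, 360°): 46.191°.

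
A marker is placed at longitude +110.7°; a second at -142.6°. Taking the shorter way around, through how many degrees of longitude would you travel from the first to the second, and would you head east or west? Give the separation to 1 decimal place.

106.7° east

Raw difference: -142.6 − 110.7 = -253.3°.
Normalise into (−180°, 180°]: -253.3° + 360° = 106.7°.
Positive ⇒ the second point lies to the east; separation 106.7°.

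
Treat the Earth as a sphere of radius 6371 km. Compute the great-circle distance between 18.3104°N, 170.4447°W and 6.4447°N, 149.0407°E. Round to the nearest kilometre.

Δλ = 149.0407 − -170.4447 = 319.4854°; wrapped into (−180°, 180°]: -40.5146°.
Δφ = 6.4447 − 18.3104 = -11.8657°.
a = sin²(Δφ/2) + cos φ₁ · cos φ₂ · sin²(Δλ/2) = 0.123775.
c = 2·atan2(√a, √(1−a)) = 0.71902 rad → d = 6371·c ≈ 4580.89 km.

4581 km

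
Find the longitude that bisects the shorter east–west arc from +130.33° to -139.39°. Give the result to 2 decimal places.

Signed shortest Δλ from +130.33° to -139.39° is +90.28°.
Midpoint longitude = +130.33° + (+90.28°)/2 = +130.33° + 45.14° = +175.47°.
(The naïve average (+130.33 + -139.39)/2 = -4.53° is on the wrong side of the globe.)

+175.47°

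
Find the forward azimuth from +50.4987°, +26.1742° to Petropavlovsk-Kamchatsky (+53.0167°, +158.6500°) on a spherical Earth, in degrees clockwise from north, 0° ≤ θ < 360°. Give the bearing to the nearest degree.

28°

Δλ = 158.6500 − 26.1742 = 132.4758°.
θ = atan2( sin Δλ · cos φ₂ , cos φ₁ · sin φ₂ − sin φ₁ · cos φ₂ · cos Δλ )
  = atan2(0.44370, 0.82158) = 28.372° → normalised to [0°, 360°): 28.372°.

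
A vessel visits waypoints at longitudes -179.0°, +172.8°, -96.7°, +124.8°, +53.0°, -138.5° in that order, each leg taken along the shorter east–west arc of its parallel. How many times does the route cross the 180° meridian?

Leg 1: -179.0° → +172.8°, shortest Δλ = -8.2° (west) — crosses 180°.
Leg 2: +172.8° → -96.7°, shortest Δλ = 90.5° (east) — crosses 180°.
Leg 3: -96.7° → +124.8°, shortest Δλ = -138.5° (west) — crosses 180°.
Leg 4: +124.8° → +53.0°, shortest Δλ = -71.8° (west) — does not cross 180°.
Leg 5: +53.0° → -138.5°, shortest Δλ = 168.5° (east) — crosses 180°.
Total crossings: 4.

4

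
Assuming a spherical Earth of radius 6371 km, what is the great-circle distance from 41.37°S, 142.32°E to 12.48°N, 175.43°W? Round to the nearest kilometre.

7389 km

Δλ = -175.43 − 142.32 = -317.75°; wrapped into (−180°, 180°]: 42.25°.
Δφ = 12.48 − -41.37 = 53.85°.
a = sin²(Δφ/2) + cos φ₁ · cos φ₂ · sin²(Δλ/2) = 0.300224.
c = 2·atan2(√a, √(1−a)) = 1.15977 rad → d = 6371·c ≈ 7388.88 km.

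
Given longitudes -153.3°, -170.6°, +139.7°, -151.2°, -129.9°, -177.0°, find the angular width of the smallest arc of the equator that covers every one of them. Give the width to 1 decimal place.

90.4°

Sort the longitudes: -177.0°, -170.6°, -153.3°, -151.2°, -129.9°, +139.7°.
Eastward gaps between consecutive values (wrapping around): 6.4°, 17.3°, 2.1°, 21.3°, 269.6°, 43.3°.
Largest gap = 269.6° ⇒ minimal covering band is its complement: 360° − 269.6° = 90.4°.
Band runs from +139.7° eastward to -129.9°, crossing the antimeridian.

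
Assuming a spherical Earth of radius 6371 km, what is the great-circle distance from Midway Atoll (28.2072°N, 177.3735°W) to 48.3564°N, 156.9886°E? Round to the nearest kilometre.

Δλ = 156.9886 − -177.3735 = 334.3621°; wrapped into (−180°, 180°]: -25.6379°.
Δφ = 48.3564 − 28.2072 = 20.1492°.
a = sin²(Δφ/2) + cos φ₁ · cos φ₂ · sin²(Δλ/2) = 0.059427.
c = 2·atan2(√a, √(1−a)) = 0.49252 rad → d = 6371·c ≈ 3137.82 km.

3138 km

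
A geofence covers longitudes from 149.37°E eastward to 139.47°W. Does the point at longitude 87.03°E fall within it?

Band width going east from +149.37° to -139.47°: ((-139.47 − 149.37) mod 360) = 71.16°.
Offset of +87.03° east of the west edge: ((87.03 − 149.37) mod 360) = 297.66°.
297.66° > 71.16° ⇒ outside.

No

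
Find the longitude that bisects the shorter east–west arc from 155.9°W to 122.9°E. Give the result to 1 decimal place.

163.5°E

Signed shortest Δλ from -155.9° to +122.9° is -81.2°.
Midpoint longitude = -155.9° + (-81.2°)/2 = -155.9° − 40.6° = -196.5°.
Normalise into (−180°, 180°]: +163.5°.
(The naïve average (-155.9 + +122.9)/2 = -16.5° is on the wrong side of the globe.)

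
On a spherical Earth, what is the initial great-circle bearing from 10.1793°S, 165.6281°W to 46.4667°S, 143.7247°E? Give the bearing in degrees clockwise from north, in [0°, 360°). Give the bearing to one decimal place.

Δλ = 143.7247 − -165.6281 = 309.3528°; wrapped into (−180°, 180°]: -50.6472°.
θ = atan2( sin Δλ · cos φ₂ , cos φ₁ · sin φ₂ − sin φ₁ · cos φ₂ · cos Δλ )
  = atan2(-0.53260, -0.63638) = -140.073° → normalised to [0°, 360°): 219.927°.

219.9°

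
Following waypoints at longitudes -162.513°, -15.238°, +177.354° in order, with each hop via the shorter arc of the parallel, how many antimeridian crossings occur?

1

Leg 1: -162.513° → -15.238°, shortest Δλ = 147.275° (east) — does not cross 180°.
Leg 2: -15.238° → +177.354°, shortest Δλ = -167.408° (west) — crosses 180°.
Total crossings: 1.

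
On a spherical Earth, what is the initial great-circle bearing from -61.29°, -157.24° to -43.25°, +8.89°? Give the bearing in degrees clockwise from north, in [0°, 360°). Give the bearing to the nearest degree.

Δλ = 8.89 − -157.24 = 166.13°.
θ = atan2( sin Δλ · cos φ₂ , cos φ₁ · sin φ₂ − sin φ₁ · cos φ₂ · cos Δλ )
  = atan2(0.17460, -0.94935) = 169.579° → normalised to [0°, 360°): 169.579°.

170°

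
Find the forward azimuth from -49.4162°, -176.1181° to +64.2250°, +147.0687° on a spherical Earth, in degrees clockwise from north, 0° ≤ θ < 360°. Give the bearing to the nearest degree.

Δλ = 147.0687 − -176.1181 = 323.1868°; wrapped into (−180°, 180°]: -36.8132°.
θ = atan2( sin Δλ · cos φ₂ , cos φ₁ · sin φ₂ − sin φ₁ · cos φ₂ · cos Δλ )
  = atan2(-0.26056, 0.85022) = -17.038° → normalised to [0°, 360°): 342.962°.

343°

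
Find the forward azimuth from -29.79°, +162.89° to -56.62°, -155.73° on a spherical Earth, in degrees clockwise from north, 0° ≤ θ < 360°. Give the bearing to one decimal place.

Δλ = -155.73 − 162.89 = -318.62°; wrapped into (−180°, 180°]: 41.38°.
θ = atan2( sin Δλ · cos φ₂ , cos φ₁ · sin φ₂ − sin φ₁ · cos φ₂ · cos Δλ )
  = atan2(0.36370, -0.51959) = 145.009° → normalised to [0°, 360°): 145.009°.

145.0°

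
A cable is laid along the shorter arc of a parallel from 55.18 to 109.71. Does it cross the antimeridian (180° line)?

No

Signed shortest Δλ = ((109.71 − 55.18 + 180) mod 360) − 180 = 54.53°.
Going east by 54.53° from +55.18° reaches +109.71° without touching 180°.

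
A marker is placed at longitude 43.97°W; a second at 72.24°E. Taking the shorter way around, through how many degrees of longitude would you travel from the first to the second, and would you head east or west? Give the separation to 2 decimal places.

116.21° east

Raw difference: 72.24 − -43.97 = 116.21°.
Normalise into (−180°, 180°]: 116.21° stays 116.21°.
Positive ⇒ the second point lies to the east; separation 116.21°.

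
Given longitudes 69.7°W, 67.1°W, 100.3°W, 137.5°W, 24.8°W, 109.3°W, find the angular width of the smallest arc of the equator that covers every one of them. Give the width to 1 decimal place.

Sort the longitudes: -137.5°, -109.3°, -100.3°, -69.7°, -67.1°, -24.8°.
Eastward gaps between consecutive values (wrapping around): 28.2°, 9.0°, 30.6°, 2.6°, 42.3°, 247.3°.
Largest gap = 247.3° ⇒ minimal covering band is its complement: 360° − 247.3° = 112.7°.
Band runs from -137.5° eastward to -24.8°.

112.7°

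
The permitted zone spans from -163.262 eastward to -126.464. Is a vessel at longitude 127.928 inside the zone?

No

Band width going east from -163.262° to -126.464°: ((-126.464 − -163.262) mod 360) = 36.798°.
Offset of +127.928° east of the west edge: ((127.928 − -163.262) mod 360) = 291.190°.
291.190° > 36.798° ⇒ outside.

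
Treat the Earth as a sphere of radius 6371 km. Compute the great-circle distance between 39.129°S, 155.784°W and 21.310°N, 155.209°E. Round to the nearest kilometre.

Δλ = 155.209 − -155.784 = 310.993°; wrapped into (−180°, 180°]: -49.007°.
Δφ = 21.310 − -39.129 = 60.439°.
a = sin²(Δφ/2) + cos φ₁ · cos φ₂ · sin²(Δλ/2) = 0.377640.
c = 2·atan2(√a, √(1−a)) = 1.32356 rad → d = 6371·c ≈ 8432.43 km.

8432 km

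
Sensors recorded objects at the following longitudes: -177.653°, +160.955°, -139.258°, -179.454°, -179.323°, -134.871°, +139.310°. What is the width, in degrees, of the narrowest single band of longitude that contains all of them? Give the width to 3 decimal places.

85.819°

Sort the longitudes: -179.454°, -179.323°, -177.653°, -139.258°, -134.871°, +139.310°, +160.955°.
Eastward gaps between consecutive values (wrapping around): 0.131°, 1.670°, 38.395°, 4.387°, 274.181°, 21.645°, 19.591°.
Largest gap = 274.181° ⇒ minimal covering band is its complement: 360° − 274.181° = 85.819°.
Band runs from +139.310° eastward to -134.871°, crossing the antimeridian.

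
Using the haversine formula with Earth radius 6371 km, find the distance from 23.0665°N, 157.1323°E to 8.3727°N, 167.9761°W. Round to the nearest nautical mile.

Δλ = -167.9761 − 157.1323 = -325.1084°; wrapped into (−180°, 180°]: 34.8916°.
Δφ = 8.3727 − 23.0665 = -14.6938°.
a = sin²(Δφ/2) + cos φ₁ · cos φ₂ · sin²(Δλ/2) = 0.098167.
c = 2·atan2(√a, √(1−a)) = 0.63737 rad → d = 6371·c ≈ 4060.66 km ≈ 2192.58 nmi.

2193 nmi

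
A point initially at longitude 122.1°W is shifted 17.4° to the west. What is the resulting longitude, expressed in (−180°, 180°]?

Start at -122.1°; shift −17.4° → -139.5°.
-139.5° already lies in (−180°, 180°].

139.5°W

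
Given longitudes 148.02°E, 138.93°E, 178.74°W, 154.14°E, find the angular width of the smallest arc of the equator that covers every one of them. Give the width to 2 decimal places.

42.33°

Sort the longitudes: -178.74°, +138.93°, +148.02°, +154.14°.
Eastward gaps between consecutive values (wrapping around): 317.67°, 9.09°, 6.12°, 27.12°.
Largest gap = 317.67° ⇒ minimal covering band is its complement: 360° − 317.67° = 42.33°.
Band runs from +138.93° eastward to -178.74°, crossing the antimeridian.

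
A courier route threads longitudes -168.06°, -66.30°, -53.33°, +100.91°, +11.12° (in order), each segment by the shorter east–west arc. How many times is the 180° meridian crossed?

Leg 1: -168.06° → -66.30°, shortest Δλ = 101.76° (east) — does not cross 180°.
Leg 2: -66.30° → -53.33°, shortest Δλ = 12.97° (east) — does not cross 180°.
Leg 3: -53.33° → +100.91°, shortest Δλ = 154.24° (east) — does not cross 180°.
Leg 4: +100.91° → +11.12°, shortest Δλ = -89.79° (west) — does not cross 180°.
Total crossings: 0.

0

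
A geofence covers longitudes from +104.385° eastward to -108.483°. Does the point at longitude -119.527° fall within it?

Yes

Band width going east from +104.385° to -108.483°: ((-108.483 − 104.385) mod 360) = 147.132°.
Offset of -119.527° east of the west edge: ((-119.527 − 104.385) mod 360) = 136.088°.
136.088° ≤ 147.132° ⇒ inside.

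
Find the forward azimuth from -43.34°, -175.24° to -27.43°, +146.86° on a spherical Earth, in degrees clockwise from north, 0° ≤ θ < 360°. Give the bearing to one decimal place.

285.0°

Δλ = 146.86 − -175.24 = 322.10°; wrapped into (−180°, 180°]: -37.90°.
θ = atan2( sin Δλ · cos φ₂ , cos φ₁ · sin φ₂ − sin φ₁ · cos φ₂ · cos Δλ )
  = atan2(-0.54522, 0.14564) = -75.044° → normalised to [0°, 360°): 284.956°.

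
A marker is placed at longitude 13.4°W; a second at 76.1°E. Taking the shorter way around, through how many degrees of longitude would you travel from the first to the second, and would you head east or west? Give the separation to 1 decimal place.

89.5° east

Raw difference: 76.1 − -13.4 = 89.5°.
Normalise into (−180°, 180°]: 89.5° stays 89.5°.
Positive ⇒ the second point lies to the east; separation 89.5°.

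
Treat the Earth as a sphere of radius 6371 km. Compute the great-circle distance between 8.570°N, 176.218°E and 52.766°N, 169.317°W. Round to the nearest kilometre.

5085 km

Δλ = -169.317 − 176.218 = -345.535°; wrapped into (−180°, 180°]: 14.465°.
Δφ = 52.766 − 8.570 = 44.196°.
a = sin²(Δφ/2) + cos φ₁ · cos φ₂ · sin²(Δλ/2) = 0.151004.
c = 2·atan2(√a, √(1−a)) = 0.79821 rad → d = 6371·c ≈ 5085.37 km.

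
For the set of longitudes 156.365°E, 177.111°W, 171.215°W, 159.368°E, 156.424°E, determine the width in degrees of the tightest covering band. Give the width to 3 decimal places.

Sort the longitudes: -177.111°, -171.215°, +156.365°, +156.424°, +159.368°.
Eastward gaps between consecutive values (wrapping around): 5.896°, 327.580°, 0.059°, 2.944°, 23.521°.
Largest gap = 327.580° ⇒ minimal covering band is its complement: 360° − 327.580° = 32.420°.
Band runs from +156.365° eastward to -171.215°, crossing the antimeridian.

32.420°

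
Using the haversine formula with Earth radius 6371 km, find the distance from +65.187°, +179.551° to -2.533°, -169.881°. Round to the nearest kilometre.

Δλ = -169.881 − 179.551 = -349.432°; wrapped into (−180°, 180°]: 10.568°.
Δφ = -2.533 − 65.187 = -67.720°.
a = sin²(Δφ/2) + cos φ₁ · cos φ₂ · sin²(Δλ/2) = 0.313989.
c = 2·atan2(√a, √(1−a)) = 1.18961 rad → d = 6371·c ≈ 7579.01 km.

7579 km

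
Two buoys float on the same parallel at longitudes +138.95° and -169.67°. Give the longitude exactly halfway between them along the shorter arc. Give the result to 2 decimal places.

Signed shortest Δλ from +138.95° to -169.67° is +51.38°.
Midpoint longitude = +138.95° + (+51.38°)/2 = +138.95° + 25.69° = +164.64°.
(The naïve average (+138.95 + -169.67)/2 = -15.36° is on the wrong side of the globe.)

+164.64°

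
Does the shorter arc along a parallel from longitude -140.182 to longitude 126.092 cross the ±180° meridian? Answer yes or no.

Yes

Naïve |126.092 − -140.182| = 266.274° > 180°, so the shorter arc goes the other way round — across 180°.
Signed shortest Δλ = ((126.092 − -140.182 + 180) mod 360) − 180 = -93.726°.
Going west by 93.726° from -140.182° passes through 180° before reaching +126.092°.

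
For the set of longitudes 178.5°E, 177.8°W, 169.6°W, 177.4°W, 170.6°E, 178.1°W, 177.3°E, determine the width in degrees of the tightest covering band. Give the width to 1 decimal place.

19.8°

Sort the longitudes: -178.1°, -177.8°, -177.4°, -169.6°, +170.6°, +177.3°, +178.5°.
Eastward gaps between consecutive values (wrapping around): 0.3°, 0.4°, 7.8°, 340.2°, 6.7°, 1.2°, 3.4°.
Largest gap = 340.2° ⇒ minimal covering band is its complement: 360° − 340.2° = 19.8°.
Band runs from +170.6° eastward to -169.6°, crossing the antimeridian.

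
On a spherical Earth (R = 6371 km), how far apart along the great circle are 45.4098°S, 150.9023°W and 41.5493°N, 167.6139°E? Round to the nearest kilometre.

10510 km

Δλ = 167.6139 − -150.9023 = 318.5162°; wrapped into (−180°, 180°]: -41.4838°.
Δφ = 41.5493 − -45.4098 = 86.9591°.
a = sin²(Δφ/2) + cos φ₁ · cos φ₂ · sin²(Δλ/2) = 0.539374.
c = 2·atan2(√a, √(1−a)) = 1.64963 rad → d = 6371·c ≈ 10509.77 km.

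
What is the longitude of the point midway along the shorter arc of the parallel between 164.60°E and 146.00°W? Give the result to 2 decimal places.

Signed shortest Δλ from +164.60° to -146.00° is +49.40°.
Midpoint longitude = +164.60° + (+49.40°)/2 = +164.60° + 24.70° = +189.30°.
Normalise into (−180°, 180°]: -170.70°.
(The naïve average (+164.60 + -146.00)/2 = 9.3° is on the wrong side of the globe.)

170.70°W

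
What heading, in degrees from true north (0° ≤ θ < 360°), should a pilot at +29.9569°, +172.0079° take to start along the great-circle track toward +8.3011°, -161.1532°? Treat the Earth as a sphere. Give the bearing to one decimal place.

125.3°

Δλ = -161.1532 − 172.0079 = -333.1611°; wrapped into (−180°, 180°]: 26.8389°.
θ = atan2( sin Δλ · cos φ₂ , cos φ₁ · sin φ₂ − sin φ₁ · cos φ₂ · cos Δλ )
  = atan2(0.44675, -0.31580) = 125.256° → normalised to [0°, 360°): 125.256°.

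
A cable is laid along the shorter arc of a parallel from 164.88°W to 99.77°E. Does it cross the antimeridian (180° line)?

Yes

Naïve |99.77 − -164.88| = 264.65° > 180°, so the shorter arc goes the other way round — across 180°.
Signed shortest Δλ = ((99.77 − -164.88 + 180) mod 360) − 180 = -95.35°.
Going west by 95.35° from -164.88° passes through 180° before reaching +99.77°.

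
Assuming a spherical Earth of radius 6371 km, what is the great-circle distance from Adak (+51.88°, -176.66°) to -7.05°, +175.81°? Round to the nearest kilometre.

Δλ = 175.81 − -176.66 = 352.47°; wrapped into (−180°, 180°]: -7.53°.
Δφ = -7.05 − 51.88 = -58.93°.
a = sin²(Δφ/2) + cos φ₁ · cos φ₂ · sin²(Δλ/2) = 0.244599.
c = 2·atan2(√a, √(1−a)) = 1.03468 rad → d = 6371·c ≈ 6591.94 km.

6592 km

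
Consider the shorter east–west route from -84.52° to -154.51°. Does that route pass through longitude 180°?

Signed shortest Δλ = ((-154.51 − -84.52 + 180) mod 360) − 180 = -69.99°.
Going west by 69.99° from -84.52° reaches -154.51° without touching 180°.

No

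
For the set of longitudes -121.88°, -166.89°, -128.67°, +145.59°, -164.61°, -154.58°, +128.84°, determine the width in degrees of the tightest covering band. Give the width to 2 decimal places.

Sort the longitudes: -166.89°, -164.61°, -154.58°, -128.67°, -121.88°, +128.84°, +145.59°.
Eastward gaps between consecutive values (wrapping around): 2.28°, 10.03°, 25.91°, 6.79°, 250.72°, 16.75°, 47.52°.
Largest gap = 250.72° ⇒ minimal covering band is its complement: 360° − 250.72° = 109.28°.
Band runs from +128.84° eastward to -121.88°, crossing the antimeridian.

109.28°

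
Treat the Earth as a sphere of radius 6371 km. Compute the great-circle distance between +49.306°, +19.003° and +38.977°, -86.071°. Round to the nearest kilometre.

7763 km

Δλ = -86.071 − 19.003 = -105.074°.
Δφ = 38.977 − 49.306 = -10.329°.
a = sin²(Δφ/2) + cos φ₁ · cos φ₂ · sin²(Δλ/2) = 0.327453.
c = 2·atan2(√a, √(1−a)) = 1.21846 rad → d = 6371·c ≈ 7762.79 km.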